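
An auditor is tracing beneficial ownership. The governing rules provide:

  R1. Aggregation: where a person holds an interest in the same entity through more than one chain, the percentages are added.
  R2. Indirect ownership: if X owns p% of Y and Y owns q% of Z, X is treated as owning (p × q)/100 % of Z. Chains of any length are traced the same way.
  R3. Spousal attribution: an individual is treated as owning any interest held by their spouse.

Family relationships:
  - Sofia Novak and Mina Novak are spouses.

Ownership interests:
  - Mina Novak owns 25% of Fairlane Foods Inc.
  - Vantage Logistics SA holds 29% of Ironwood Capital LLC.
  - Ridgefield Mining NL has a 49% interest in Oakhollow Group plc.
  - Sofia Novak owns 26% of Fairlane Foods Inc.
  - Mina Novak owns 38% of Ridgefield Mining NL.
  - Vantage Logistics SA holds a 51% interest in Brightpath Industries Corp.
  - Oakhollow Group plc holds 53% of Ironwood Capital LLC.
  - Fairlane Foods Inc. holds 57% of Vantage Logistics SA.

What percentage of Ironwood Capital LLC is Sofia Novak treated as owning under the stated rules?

18.2989%

By spousal attribution (R3), Sofia Novak is treated as also owning Mina Novak's interest in Fairlane Foods Inc, giving 26% + 25% = 51%.
By spousal attribution (R3), Sofia Novak is treated as owning Mina Novak's 38% interest in Ridgefield Mining NL.
Chain via Fairlane Foods Inc. → Vantage Logistics SA (R2): 51% × 57% × 29% = 8.4303% of Ironwood Capital LLC.
Chain via Ridgefield Mining NL → Oakhollow Group plc (R2): 38% × 49% × 53% = 9.8686% of Ironwood Capital LLC.
Aggregating (R1): 8.4303% + 9.8686% = 18.2989%.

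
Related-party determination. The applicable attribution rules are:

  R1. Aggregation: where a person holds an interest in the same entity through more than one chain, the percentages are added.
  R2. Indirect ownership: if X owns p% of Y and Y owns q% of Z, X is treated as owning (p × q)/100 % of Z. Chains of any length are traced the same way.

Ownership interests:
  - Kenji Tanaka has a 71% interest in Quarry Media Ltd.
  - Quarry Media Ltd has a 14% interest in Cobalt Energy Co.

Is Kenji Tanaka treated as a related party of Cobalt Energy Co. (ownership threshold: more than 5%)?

Chain via Quarry Media Ltd (R2): 71% × 14% = 9.94% of Cobalt Energy Co.
9.94% exceeds the 5% threshold, so Kenji is a related party to Cobalt Energy Co.

Yes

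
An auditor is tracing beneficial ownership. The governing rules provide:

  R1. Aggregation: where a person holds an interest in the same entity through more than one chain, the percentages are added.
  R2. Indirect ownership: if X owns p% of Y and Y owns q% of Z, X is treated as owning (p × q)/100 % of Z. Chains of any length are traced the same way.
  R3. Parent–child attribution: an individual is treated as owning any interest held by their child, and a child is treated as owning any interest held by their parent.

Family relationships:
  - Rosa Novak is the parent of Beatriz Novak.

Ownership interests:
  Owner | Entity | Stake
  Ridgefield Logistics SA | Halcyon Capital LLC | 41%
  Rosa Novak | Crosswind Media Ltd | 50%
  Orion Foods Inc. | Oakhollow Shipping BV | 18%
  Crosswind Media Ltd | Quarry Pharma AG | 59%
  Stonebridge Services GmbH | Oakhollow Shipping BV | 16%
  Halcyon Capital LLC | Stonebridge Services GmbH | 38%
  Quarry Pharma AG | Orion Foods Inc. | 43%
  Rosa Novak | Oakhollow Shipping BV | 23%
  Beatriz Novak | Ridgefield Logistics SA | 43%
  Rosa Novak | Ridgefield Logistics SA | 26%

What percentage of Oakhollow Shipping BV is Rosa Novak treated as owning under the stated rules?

27.003332%

By parent–child attribution (R3), Rosa Novak is treated as also owning Beatriz Novak's interest in Ridgefield Logistics SA, giving 26% + 43% = 69%.
Chain via Crosswind Media Ltd → Quarry Pharma AG → Orion Foods Inc. (R2): 50% × 59% × 43% × 18% = 2.2833% of Oakhollow Shipping BV.
Chain via Ridgefield Logistics SA → Halcyon Capital LLC → Stonebridge Services GmbH (R2): 69% × 41% × 38% × 16% = 1.720032% of Oakhollow Shipping BV.
Direct interest in Oakhollow Shipping BV: 23%.
Aggregating (R1): 2.2833% + 1.720032% + 23% = 27.003332%.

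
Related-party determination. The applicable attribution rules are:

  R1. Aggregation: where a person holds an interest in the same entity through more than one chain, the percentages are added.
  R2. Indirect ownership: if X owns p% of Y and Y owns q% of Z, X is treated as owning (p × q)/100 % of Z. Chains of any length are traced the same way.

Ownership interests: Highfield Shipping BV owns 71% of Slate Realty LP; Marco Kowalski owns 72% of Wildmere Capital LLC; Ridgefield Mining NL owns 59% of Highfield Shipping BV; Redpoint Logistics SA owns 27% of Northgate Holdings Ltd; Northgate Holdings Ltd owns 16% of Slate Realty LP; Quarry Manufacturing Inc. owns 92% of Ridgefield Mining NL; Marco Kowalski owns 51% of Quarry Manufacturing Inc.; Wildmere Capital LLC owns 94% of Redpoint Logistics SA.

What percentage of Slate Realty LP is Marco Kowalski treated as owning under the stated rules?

Chain via Wildmere Capital LLC → Redpoint Logistics SA → Northgate Holdings Ltd (R2): 72% × 94% × 27% × 16% = 2.923776% of Slate Realty LP.
Chain via Quarry Manufacturing Inc. → Ridgefield Mining NL → Highfield Shipping BV (R2): 51% × 92% × 59% × 71% = 19.654788% of Slate Realty LP.
Aggregating (R1): 2.923776% + 19.654788% = 22.578564%.

22.578564%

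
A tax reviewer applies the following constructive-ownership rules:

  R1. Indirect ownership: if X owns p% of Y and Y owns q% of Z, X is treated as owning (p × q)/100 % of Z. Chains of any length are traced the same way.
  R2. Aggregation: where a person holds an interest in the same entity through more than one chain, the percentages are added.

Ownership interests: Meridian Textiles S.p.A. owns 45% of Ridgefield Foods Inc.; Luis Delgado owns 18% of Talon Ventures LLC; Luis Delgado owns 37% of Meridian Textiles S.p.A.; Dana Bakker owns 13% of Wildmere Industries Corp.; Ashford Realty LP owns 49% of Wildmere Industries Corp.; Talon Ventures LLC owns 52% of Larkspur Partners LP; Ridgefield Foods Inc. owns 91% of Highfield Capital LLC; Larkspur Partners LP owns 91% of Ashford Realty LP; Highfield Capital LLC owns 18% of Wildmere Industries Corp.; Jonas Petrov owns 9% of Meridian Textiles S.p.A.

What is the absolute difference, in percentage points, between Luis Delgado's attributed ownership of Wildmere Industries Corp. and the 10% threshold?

3.099106

Chain via Meridian Textiles S.p.A. → Ridgefield Foods Inc. → Highfield Capital LLC (R1): 37% × 45% × 91% × 18% = 2.72727% of Wildmere Industries Corp.
Chain via Talon Ventures LLC → Larkspur Partners LP → Ashford Realty LP (R1): 18% × 52% × 91% × 49% = 4.173624% of Wildmere Industries Corp.
Aggregating (R2): 2.72727% + 4.173624% = 6.900894%.
6.900894% falls short of the 10% threshold by 3.099106 percentage points.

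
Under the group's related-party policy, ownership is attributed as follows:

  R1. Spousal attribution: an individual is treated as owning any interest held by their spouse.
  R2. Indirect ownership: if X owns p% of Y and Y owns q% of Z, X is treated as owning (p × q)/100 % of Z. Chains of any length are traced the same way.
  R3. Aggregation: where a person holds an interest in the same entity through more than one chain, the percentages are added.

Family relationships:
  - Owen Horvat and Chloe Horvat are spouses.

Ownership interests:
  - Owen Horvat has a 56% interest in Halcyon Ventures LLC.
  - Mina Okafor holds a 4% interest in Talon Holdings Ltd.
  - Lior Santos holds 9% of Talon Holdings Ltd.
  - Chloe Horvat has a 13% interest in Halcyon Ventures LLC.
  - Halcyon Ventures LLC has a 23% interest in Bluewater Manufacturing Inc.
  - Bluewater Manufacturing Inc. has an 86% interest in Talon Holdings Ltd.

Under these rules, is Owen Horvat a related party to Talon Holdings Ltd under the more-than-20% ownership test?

No

By spousal attribution (R1), Owen Horvat is treated as also owning Chloe Horvat's interest in Halcyon Ventures LLC, giving 56% + 13% = 69%.
Chain via Halcyon Ventures LLC → Bluewater Manufacturing Inc. (R2): 69% × 23% × 86% = 13.6482% of Talon Holdings Ltd.
13.6482% does not exceed the 20% threshold, so Owen is not a related party to Talon Holdings Ltd.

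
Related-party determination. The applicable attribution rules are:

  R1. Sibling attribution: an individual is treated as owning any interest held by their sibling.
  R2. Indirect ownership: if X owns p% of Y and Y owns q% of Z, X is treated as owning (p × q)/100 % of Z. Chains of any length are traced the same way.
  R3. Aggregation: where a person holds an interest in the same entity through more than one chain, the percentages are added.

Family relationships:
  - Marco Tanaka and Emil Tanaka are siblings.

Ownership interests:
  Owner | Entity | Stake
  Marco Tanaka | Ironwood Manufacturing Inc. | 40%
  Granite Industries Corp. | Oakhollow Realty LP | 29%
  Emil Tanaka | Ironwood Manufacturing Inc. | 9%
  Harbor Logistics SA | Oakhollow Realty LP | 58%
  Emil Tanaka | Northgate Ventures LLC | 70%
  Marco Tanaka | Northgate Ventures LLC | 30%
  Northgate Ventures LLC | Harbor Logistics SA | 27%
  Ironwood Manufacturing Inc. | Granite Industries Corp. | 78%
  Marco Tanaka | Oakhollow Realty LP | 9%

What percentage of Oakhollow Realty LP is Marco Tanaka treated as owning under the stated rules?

35.7438%

By sibling attribution (R1), Marco Tanaka is treated as also owning Emil Tanaka's interest in Ironwood Manufacturing Inc, giving 40% + 9% = 49%.
By sibling attribution (R1), Marco Tanaka is treated as also owning Emil Tanaka's interest in Northgate Ventures LLC, giving 30% + 70% = 100%.
Chain via Ironwood Manufacturing Inc. → Granite Industries Corp. (R2): 49% × 78% × 29% = 11.0838% of Oakhollow Realty LP.
Chain via Northgate Ventures LLC → Harbor Logistics SA (R2): 100% × 27% × 58% = 15.66% of Oakhollow Realty LP.
Direct interest in Oakhollow Realty LP: 9%.
Aggregating (R3): 11.0838% + 15.66% + 9% = 35.7438%.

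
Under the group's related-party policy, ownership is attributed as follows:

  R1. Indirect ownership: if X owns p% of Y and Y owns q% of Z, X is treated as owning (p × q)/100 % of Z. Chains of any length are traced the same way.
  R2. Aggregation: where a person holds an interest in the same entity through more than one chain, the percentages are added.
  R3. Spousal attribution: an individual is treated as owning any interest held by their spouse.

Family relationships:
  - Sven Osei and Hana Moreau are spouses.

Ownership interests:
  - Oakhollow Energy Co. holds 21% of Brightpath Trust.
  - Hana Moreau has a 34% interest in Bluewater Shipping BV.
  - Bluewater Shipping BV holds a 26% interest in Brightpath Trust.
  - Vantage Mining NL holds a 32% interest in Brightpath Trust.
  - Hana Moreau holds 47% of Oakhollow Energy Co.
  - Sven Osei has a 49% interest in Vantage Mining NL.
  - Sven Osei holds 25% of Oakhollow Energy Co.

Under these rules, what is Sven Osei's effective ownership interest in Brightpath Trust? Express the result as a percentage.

39.64%

By spousal attribution (R3), Sven Osei is treated as also owning Hana Moreau's interest in Oakhollow Energy Co, giving 25% + 47% = 72%.
By spousal attribution (R3), Sven Osei is treated as owning Hana Moreau's 34% interest in Bluewater Shipping BV.
Chain via Vantage Mining NL (R1): 49% × 32% = 15.68% of Brightpath Trust.
Chain via Oakhollow Energy Co. (R1): 72% × 21% = 15.12% of Brightpath Trust.
Chain via Bluewater Shipping BV (R1): 34% × 26% = 8.84% of Brightpath Trust.
Aggregating (R2): 15.68% + 15.12% + 8.84% = 39.64%.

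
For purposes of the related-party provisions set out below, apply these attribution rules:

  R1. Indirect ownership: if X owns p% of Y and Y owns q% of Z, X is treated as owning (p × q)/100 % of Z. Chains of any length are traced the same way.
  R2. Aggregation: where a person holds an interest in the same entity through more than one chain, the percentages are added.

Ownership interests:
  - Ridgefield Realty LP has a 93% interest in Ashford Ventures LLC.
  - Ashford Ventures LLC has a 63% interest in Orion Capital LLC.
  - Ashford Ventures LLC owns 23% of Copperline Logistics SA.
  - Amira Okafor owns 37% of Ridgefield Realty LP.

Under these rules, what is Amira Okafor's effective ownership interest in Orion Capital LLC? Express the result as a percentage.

21.6783%

Chain via Ridgefield Realty LP → Ashford Ventures LLC (R1): 37% × 93% × 63% = 21.6783% of Orion Capital LLC.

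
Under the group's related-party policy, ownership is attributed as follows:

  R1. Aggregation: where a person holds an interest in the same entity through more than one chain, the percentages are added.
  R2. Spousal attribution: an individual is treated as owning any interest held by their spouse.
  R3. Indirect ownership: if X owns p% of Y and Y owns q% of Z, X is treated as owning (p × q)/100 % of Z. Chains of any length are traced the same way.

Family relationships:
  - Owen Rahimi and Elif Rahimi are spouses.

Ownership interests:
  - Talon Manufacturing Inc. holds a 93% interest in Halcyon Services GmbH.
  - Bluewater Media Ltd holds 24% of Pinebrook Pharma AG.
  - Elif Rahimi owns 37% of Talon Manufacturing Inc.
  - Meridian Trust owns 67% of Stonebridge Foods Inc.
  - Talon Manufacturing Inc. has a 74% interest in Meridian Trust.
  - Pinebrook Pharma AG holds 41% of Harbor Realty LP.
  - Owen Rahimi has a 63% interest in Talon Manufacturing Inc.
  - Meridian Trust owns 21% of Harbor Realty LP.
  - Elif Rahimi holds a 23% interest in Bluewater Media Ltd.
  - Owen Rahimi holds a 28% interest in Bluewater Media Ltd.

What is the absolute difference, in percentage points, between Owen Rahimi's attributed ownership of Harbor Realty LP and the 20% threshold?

0.5584

By spousal attribution (R2), Owen Rahimi is treated as also owning Elif Rahimi's interest in Talon Manufacturing Inc, giving 63% + 37% = 100%.
By spousal attribution (R2), Owen Rahimi is treated as also owning Elif Rahimi's interest in Bluewater Media Ltd, giving 28% + 23% = 51%.
Chain via Talon Manufacturing Inc. → Meridian Trust (R3): 100% × 74% × 21% = 15.54% of Harbor Realty LP.
Chain via Bluewater Media Ltd → Pinebrook Pharma AG (R3): 51% × 24% × 41% = 5.0184% of Harbor Realty LP.
Aggregating (R1): 15.54% + 5.0184% = 20.5584%.
20.5584% exceeds the 20% threshold by 0.5584 percentage points.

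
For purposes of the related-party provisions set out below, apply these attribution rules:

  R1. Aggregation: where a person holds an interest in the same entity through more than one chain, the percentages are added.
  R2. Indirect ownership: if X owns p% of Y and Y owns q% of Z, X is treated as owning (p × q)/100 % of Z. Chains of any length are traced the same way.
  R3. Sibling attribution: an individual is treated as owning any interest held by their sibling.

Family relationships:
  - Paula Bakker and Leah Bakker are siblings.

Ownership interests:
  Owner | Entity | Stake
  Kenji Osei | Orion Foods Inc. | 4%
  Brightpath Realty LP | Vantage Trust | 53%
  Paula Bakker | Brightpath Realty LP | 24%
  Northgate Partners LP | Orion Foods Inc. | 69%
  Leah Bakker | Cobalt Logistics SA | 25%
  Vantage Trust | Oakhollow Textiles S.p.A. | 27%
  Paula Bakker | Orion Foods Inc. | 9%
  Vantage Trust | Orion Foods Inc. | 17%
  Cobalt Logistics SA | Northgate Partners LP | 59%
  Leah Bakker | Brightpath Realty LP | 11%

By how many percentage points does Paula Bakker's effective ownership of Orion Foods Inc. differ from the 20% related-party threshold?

2.331

By sibling attribution (R3), Paula Bakker is treated as also owning Leah Bakker's interest in Brightpath Realty LP, giving 24% + 11% = 35%.
By sibling attribution (R3), Paula Bakker is treated as owning Leah Bakker's 25% interest in Cobalt Logistics SA.
Chain via Brightpath Realty LP → Vantage Trust (R2): 35% × 53% × 17% = 3.1535% of Orion Foods Inc.
Direct interest in Orion Foods Inc: 9%.
Chain via Cobalt Logistics SA → Northgate Partners LP (R2): 25% × 59% × 69% = 10.1775% of Orion Foods Inc.
Aggregating (R1): 3.1535% + 9% + 10.1775% = 22.331%.
22.331% exceeds the 20% threshold by 2.331 percentage points.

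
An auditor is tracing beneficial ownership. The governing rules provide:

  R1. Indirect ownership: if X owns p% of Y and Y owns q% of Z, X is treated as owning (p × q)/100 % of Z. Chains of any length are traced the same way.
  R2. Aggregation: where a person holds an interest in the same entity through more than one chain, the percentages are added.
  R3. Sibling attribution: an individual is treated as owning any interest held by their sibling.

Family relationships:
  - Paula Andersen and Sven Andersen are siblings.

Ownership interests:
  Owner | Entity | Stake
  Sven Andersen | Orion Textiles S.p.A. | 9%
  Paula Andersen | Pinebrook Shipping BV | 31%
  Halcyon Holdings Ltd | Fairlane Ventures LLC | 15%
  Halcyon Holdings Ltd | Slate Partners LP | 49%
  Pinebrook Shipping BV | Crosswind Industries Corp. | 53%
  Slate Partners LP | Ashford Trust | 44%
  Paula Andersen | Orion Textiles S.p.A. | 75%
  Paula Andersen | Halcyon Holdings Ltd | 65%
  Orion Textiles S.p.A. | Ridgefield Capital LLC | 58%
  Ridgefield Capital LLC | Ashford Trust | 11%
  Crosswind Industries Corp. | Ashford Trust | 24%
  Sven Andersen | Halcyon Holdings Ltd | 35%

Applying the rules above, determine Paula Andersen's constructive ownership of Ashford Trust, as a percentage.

By sibling attribution (R3), Paula Andersen is treated as also owning Sven Andersen's interest in Orion Textiles S.p.A, giving 75% + 9% = 84%.
By sibling attribution (R3), Paula Andersen is treated as also owning Sven Andersen's interest in Halcyon Holdings Ltd, giving 65% + 35% = 100%.
Chain via Orion Textiles S.p.A. → Ridgefield Capital LLC (R1): 84% × 58% × 11% = 5.3592% of Ashford Trust.
Chain via Halcyon Holdings Ltd → Slate Partners LP (R1): 100% × 49% × 44% = 21.56% of Ashford Trust.
Chain via Pinebrook Shipping BV → Crosswind Industries Corp. (R1): 31% × 53% × 24% = 3.9432% of Ashford Trust.
Aggregating (R2): 5.3592% + 21.56% + 3.9432% = 30.8624%.

30.8624%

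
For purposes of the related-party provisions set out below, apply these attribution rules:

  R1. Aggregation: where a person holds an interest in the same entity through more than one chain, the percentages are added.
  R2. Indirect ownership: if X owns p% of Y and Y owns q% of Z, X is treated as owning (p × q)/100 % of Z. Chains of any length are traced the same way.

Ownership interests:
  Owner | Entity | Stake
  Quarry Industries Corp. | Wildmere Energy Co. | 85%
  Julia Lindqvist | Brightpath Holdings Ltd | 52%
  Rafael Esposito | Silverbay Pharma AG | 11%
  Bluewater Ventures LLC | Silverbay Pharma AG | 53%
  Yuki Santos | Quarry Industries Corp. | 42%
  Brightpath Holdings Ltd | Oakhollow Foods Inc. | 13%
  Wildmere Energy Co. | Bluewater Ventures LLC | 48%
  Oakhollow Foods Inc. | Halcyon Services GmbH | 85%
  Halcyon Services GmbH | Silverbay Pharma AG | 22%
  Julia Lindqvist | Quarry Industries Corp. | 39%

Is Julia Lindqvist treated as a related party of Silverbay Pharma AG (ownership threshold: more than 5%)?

Yes

Chain via Quarry Industries Corp. → Wildmere Energy Co. → Bluewater Ventures LLC (R2): 39% × 85% × 48% × 53% = 8.43336% of Silverbay Pharma AG.
Chain via Brightpath Holdings Ltd → Oakhollow Foods Inc. → Halcyon Services GmbH (R2): 52% × 13% × 85% × 22% = 1.26412% of Silverbay Pharma AG.
Aggregating (R1): 8.43336% + 1.26412% = 9.69748%.
9.69748% exceeds the 5% threshold, so Julia is a related party to Silverbay Pharma AG.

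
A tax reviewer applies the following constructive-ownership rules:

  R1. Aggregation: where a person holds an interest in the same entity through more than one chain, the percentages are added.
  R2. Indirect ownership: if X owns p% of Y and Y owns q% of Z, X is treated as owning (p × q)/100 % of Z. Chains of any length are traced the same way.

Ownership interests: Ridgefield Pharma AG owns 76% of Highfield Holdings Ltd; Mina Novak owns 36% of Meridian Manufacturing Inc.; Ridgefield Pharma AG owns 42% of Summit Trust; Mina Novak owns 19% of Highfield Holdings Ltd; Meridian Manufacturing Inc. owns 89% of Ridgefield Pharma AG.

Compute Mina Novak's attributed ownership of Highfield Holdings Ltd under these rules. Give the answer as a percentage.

Chain via Meridian Manufacturing Inc. → Ridgefield Pharma AG (R2): 36% × 89% × 76% = 24.3504% of Highfield Holdings Ltd.
Direct interest in Highfield Holdings Ltd: 19%.
Aggregating (R1): 24.3504% + 19% = 43.3504%.

43.3504%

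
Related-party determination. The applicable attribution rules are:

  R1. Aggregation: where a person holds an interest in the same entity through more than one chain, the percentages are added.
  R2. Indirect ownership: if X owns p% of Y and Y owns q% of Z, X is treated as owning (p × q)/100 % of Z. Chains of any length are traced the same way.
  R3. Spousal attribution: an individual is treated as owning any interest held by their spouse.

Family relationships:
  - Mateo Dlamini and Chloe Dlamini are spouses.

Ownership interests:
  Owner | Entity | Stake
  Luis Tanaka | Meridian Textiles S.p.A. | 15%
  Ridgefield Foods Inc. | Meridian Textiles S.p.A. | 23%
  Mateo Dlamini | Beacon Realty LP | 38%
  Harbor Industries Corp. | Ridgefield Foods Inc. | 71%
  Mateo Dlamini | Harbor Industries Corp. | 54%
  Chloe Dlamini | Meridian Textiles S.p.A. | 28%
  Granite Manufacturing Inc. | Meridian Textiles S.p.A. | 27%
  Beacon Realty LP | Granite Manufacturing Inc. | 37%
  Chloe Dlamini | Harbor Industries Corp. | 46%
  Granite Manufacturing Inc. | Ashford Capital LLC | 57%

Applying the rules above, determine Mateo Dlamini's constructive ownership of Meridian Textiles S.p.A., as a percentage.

48.1262%

By spousal attribution (R3), Mateo Dlamini is treated as also owning Chloe Dlamini's interest in Harbor Industries Corp, giving 54% + 46% = 100%.
By spousal attribution (R3), Mateo Dlamini is treated as owning Chloe Dlamini's 28% interest in Meridian Textiles S.p.A.
Chain via Harbor Industries Corp. → Ridgefield Foods Inc. (R2): 100% × 71% × 23% = 16.33% of Meridian Textiles S.p.A.
Chain via Beacon Realty LP → Granite Manufacturing Inc. (R2): 38% × 37% × 27% = 3.7962% of Meridian Textiles S.p.A.
Direct interest in Meridian Textiles S.p.A: 28%.
Aggregating (R1): 16.33% + 3.7962% + 28% = 48.1262%.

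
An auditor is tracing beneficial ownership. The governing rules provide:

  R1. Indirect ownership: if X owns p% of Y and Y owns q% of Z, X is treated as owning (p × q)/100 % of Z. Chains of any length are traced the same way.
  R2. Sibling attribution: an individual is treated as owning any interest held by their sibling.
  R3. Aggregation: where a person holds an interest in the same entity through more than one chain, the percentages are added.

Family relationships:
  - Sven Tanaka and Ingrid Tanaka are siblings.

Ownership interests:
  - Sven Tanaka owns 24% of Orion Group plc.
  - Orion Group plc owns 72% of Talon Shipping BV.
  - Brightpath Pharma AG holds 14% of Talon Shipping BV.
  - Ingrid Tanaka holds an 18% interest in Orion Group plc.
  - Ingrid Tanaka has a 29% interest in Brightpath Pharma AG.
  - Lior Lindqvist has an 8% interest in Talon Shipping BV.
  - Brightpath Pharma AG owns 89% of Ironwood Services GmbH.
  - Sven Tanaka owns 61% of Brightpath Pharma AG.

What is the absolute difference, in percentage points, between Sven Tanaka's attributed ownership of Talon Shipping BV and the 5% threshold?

By sibling attribution (R2), Sven Tanaka is treated as also owning Ingrid Tanaka's interest in Brightpath Pharma AG, giving 61% + 29% = 90%.
By sibling attribution (R2), Sven Tanaka is treated as also owning Ingrid Tanaka's interest in Orion Group plc, giving 24% + 18% = 42%.
Chain via Brightpath Pharma AG (R1): 90% × 14% = 12.6% of Talon Shipping BV.
Chain via Orion Group plc (R1): 42% × 72% = 30.24% of Talon Shipping BV.
Aggregating (R3): 12.6% + 30.24% = 42.84%.
42.84% exceeds the 5% threshold by 37.84 percentage points.

37.84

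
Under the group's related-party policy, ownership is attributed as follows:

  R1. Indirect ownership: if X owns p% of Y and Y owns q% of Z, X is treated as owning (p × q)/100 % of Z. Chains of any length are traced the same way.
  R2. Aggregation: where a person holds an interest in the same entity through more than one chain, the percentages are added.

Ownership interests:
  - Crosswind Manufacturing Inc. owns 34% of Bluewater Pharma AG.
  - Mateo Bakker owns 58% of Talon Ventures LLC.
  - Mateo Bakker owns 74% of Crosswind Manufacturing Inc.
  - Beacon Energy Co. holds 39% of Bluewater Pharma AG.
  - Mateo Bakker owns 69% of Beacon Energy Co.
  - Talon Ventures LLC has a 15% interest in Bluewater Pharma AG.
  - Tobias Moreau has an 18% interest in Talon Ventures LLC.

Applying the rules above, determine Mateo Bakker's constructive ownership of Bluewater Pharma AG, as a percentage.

Chain via Beacon Energy Co. (R1): 69% × 39% = 26.91% of Bluewater Pharma AG.
Chain via Talon Ventures LLC (R1): 58% × 15% = 8.7% of Bluewater Pharma AG.
Chain via Crosswind Manufacturing Inc. (R1): 74% × 34% = 25.16% of Bluewater Pharma AG.
Aggregating (R2): 26.91% + 8.7% + 25.16% = 60.77%.

60.77%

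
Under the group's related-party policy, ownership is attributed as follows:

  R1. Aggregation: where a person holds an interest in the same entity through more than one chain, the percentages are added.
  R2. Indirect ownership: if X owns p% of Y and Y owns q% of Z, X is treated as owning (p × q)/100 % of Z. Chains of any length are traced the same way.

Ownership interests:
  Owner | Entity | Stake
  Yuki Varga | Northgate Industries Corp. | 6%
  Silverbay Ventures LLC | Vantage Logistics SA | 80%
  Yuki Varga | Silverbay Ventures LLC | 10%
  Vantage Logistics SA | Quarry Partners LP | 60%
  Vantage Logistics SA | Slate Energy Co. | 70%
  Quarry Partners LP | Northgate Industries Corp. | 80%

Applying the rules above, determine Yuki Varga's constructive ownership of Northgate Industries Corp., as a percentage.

Chain via Silverbay Ventures LLC → Vantage Logistics SA → Quarry Partners LP (R2): 10% × 80% × 60% × 80% = 3.84% of Northgate Industries Corp.
Direct interest in Northgate Industries Corp: 6%.
Aggregating (R1): 3.84% + 6% = 9.84%.

9.84%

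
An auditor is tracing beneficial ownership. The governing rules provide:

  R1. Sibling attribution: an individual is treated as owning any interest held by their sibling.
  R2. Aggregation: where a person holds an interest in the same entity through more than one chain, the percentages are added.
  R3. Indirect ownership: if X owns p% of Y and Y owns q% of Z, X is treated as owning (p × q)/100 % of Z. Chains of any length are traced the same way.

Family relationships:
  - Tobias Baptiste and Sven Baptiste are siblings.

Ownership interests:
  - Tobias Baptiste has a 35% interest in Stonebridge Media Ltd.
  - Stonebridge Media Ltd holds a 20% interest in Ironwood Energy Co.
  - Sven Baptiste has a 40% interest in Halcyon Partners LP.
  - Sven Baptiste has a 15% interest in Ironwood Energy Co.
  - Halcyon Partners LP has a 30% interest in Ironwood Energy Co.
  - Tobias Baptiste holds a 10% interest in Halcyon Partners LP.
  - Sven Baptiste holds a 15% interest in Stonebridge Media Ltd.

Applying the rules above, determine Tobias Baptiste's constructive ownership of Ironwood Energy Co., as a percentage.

By sibling attribution (R1), Tobias Baptiste is treated as also owning Sven Baptiste's interest in Stonebridge Media Ltd, giving 35% + 15% = 50%.
By sibling attribution (R1), Tobias Baptiste is treated as also owning Sven Baptiste's interest in Halcyon Partners LP, giving 10% + 40% = 50%.
By sibling attribution (R1), Tobias Baptiste is treated as owning Sven Baptiste's 15% interest in Ironwood Energy Co.
Chain via Stonebridge Media Ltd (R3): 50% × 20% = 10% of Ironwood Energy Co.
Chain via Halcyon Partners LP (R3): 50% × 30% = 15% of Ironwood Energy Co.
Direct interest in Ironwood Energy Co: 15%.
Aggregating (R2): 10% + 15% + 15% = 40%.

40%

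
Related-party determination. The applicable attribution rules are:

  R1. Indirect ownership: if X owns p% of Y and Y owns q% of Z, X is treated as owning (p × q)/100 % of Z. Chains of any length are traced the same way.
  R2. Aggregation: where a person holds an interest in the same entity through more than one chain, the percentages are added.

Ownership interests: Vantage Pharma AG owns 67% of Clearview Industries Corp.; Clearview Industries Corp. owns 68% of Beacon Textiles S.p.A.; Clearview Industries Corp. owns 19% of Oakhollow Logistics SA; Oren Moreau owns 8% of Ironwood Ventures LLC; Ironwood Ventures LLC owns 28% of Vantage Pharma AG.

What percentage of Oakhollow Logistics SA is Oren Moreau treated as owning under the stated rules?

Chain via Ironwood Ventures LLC → Vantage Pharma AG → Clearview Industries Corp. (R1): 8% × 28% × 67% × 19% = 0.285152% of Oakhollow Logistics SA.

0.285152%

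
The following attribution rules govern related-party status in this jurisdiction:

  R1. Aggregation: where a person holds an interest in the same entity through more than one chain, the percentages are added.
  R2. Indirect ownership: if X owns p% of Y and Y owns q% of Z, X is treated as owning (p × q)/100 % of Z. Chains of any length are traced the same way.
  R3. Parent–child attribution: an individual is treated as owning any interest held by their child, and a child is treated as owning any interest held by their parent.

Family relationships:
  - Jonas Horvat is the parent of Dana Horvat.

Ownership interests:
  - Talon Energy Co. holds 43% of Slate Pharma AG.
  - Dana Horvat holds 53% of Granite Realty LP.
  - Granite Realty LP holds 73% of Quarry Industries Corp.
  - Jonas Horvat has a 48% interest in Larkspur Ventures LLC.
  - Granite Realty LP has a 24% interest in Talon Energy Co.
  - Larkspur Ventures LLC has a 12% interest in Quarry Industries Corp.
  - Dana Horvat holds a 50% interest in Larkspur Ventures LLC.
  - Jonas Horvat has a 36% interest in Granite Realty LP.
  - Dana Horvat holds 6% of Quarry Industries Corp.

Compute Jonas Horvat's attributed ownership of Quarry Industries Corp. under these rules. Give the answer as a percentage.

By parent–child attribution (R3), Jonas Horvat is treated as also owning Dana Horvat's interest in Granite Realty LP, giving 36% + 53% = 89%.
By parent–child attribution (R3), Jonas Horvat is treated as also owning Dana Horvat's interest in Larkspur Ventures LLC, giving 48% + 50% = 98%.
By parent–child attribution (R3), Jonas Horvat is treated as owning Dana Horvat's 6% interest in Quarry Industries Corp.
Chain via Granite Realty LP (R2): 89% × 73% = 64.97% of Quarry Industries Corp.
Chain via Larkspur Ventures LLC (R2): 98% × 12% = 11.76% of Quarry Industries Corp.
Direct interest in Quarry Industries Corp: 6%.
Aggregating (R1): 64.97% + 11.76% + 6% = 82.73%.

82.73%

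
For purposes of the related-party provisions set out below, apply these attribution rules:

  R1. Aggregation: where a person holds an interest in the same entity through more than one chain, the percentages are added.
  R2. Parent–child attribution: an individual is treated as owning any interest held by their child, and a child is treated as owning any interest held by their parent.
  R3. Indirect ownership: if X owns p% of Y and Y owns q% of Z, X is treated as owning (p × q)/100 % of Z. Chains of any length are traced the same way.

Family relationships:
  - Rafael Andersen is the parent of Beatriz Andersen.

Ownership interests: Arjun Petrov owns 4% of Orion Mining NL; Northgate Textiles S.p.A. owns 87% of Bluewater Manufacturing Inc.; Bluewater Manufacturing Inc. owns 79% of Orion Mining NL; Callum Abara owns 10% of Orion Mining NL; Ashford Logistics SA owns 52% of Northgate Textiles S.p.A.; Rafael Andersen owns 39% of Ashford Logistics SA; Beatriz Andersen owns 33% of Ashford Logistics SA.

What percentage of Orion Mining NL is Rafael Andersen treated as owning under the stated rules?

25.732512%

By parent–child attribution (R2), Rafael Andersen is treated as also owning Beatriz Andersen's interest in Ashford Logistics SA, giving 39% + 33% = 72%.
Chain via Ashford Logistics SA → Northgate Textiles S.p.A. → Bluewater Manufacturing Inc. (R3): 72% × 52% × 87% × 79% = 25.732512% of Orion Mining NL.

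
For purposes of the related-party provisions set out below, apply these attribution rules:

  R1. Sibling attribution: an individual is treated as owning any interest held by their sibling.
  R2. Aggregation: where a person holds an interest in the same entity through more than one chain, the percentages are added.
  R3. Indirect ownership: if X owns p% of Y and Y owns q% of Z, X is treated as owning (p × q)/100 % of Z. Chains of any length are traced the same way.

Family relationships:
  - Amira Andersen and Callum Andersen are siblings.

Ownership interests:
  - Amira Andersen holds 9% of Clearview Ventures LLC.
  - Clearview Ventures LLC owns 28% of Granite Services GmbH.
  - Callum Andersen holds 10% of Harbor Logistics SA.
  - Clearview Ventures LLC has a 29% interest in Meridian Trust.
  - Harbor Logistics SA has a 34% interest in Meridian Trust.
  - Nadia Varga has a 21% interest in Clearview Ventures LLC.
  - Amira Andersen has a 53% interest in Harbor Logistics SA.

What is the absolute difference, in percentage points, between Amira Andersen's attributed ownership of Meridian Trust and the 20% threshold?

By sibling attribution (R1), Amira Andersen is treated as also owning Callum Andersen's interest in Harbor Logistics SA, giving 53% + 10% = 63%.
Chain via Harbor Logistics SA (R3): 63% × 34% = 21.42% of Meridian Trust.
Chain via Clearview Ventures LLC (R3): 9% × 29% = 2.61% of Meridian Trust.
Aggregating (R2): 21.42% + 2.61% = 24.03%.
24.03% exceeds the 20% threshold by 4.03 percentage points.

4.03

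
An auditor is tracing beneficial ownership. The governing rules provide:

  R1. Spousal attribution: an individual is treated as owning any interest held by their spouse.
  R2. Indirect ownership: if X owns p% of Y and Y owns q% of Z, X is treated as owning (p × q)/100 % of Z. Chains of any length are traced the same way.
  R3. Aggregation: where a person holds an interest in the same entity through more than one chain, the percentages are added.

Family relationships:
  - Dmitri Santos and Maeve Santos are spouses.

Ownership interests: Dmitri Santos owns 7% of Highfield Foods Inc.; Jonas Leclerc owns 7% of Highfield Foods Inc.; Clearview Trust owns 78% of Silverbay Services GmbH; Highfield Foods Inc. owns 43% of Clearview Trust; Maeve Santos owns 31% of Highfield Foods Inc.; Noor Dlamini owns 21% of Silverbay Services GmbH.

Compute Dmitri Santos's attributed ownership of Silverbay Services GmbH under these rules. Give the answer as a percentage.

12.7452%

By spousal attribution (R1), Dmitri Santos is treated as also owning Maeve Santos's interest in Highfield Foods Inc, giving 7% + 31% = 38%.
Chain via Highfield Foods Inc. → Clearview Trust (R2): 38% × 43% × 78% = 12.7452% of Silverbay Services GmbH.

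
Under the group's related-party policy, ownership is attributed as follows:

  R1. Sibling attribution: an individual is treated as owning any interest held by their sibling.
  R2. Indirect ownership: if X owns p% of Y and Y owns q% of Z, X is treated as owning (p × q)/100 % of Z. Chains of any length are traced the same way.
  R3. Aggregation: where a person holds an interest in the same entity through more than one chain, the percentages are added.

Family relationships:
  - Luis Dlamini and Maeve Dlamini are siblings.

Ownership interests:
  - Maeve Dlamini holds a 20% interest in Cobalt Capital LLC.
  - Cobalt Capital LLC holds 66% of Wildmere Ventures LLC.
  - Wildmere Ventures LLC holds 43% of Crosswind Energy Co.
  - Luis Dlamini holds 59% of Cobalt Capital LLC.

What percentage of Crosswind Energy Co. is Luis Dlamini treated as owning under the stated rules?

By sibling attribution (R1), Luis Dlamini is treated as also owning Maeve Dlamini's interest in Cobalt Capital LLC, giving 59% + 20% = 79%.
Chain via Cobalt Capital LLC → Wildmere Ventures LLC (R2): 79% × 66% × 43% = 22.4202% of Crosswind Energy Co.

22.4202%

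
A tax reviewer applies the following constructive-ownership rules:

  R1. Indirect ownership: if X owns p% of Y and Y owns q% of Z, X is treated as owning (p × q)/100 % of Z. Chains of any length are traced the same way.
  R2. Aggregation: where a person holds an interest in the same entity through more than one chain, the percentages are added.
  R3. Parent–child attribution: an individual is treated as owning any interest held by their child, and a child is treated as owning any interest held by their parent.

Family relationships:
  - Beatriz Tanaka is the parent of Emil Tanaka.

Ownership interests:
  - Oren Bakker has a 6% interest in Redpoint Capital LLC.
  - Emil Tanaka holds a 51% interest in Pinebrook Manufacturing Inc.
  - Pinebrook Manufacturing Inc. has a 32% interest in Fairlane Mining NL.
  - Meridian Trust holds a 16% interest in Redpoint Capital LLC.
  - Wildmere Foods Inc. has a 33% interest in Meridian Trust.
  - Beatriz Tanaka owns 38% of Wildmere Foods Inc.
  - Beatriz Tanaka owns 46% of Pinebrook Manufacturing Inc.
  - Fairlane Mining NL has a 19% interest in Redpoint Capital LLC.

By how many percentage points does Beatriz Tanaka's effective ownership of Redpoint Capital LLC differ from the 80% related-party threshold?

By parent–child attribution (R3), Beatriz Tanaka is treated as also owning Emil Tanaka's interest in Pinebrook Manufacturing Inc, giving 46% + 51% = 97%.
Chain via Pinebrook Manufacturing Inc. → Fairlane Mining NL (R1): 97% × 32% × 19% = 5.8976% of Redpoint Capital LLC.
Chain via Wildmere Foods Inc. → Meridian Trust (R1): 38% × 33% × 16% = 2.0064% of Redpoint Capital LLC.
Aggregating (R2): 5.8976% + 2.0064% = 7.904%.
7.904% falls short of the 80% threshold by 72.096 percentage points.

72.096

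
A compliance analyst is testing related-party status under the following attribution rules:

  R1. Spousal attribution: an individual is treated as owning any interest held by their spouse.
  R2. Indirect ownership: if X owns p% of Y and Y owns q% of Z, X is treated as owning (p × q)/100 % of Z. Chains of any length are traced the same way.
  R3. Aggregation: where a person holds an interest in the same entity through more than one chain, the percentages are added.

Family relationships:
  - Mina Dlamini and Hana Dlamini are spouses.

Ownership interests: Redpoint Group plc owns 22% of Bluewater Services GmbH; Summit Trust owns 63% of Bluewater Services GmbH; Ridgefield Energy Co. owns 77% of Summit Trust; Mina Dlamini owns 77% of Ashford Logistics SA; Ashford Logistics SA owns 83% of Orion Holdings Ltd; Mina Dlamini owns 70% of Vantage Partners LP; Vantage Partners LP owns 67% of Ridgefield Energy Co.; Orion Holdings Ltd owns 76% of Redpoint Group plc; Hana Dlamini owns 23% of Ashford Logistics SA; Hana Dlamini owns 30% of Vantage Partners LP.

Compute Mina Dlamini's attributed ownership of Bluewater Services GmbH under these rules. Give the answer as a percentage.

By spousal attribution (R1), Mina Dlamini is treated as also owning Hana Dlamini's interest in Ashford Logistics SA, giving 77% + 23% = 100%.
By spousal attribution (R1), Mina Dlamini is treated as also owning Hana Dlamini's interest in Vantage Partners LP, giving 70% + 30% = 100%.
Chain via Ashford Logistics SA → Orion Holdings Ltd → Redpoint Group plc (R2): 100% × 83% × 76% × 22% = 13.8776% of Bluewater Services GmbH.
Chain via Vantage Partners LP → Ridgefield Energy Co. → Summit Trust (R2): 100% × 67% × 77% × 63% = 32.5017% of Bluewater Services GmbH.
Aggregating (R3): 13.8776% + 32.5017% = 46.3793%.

46.3793%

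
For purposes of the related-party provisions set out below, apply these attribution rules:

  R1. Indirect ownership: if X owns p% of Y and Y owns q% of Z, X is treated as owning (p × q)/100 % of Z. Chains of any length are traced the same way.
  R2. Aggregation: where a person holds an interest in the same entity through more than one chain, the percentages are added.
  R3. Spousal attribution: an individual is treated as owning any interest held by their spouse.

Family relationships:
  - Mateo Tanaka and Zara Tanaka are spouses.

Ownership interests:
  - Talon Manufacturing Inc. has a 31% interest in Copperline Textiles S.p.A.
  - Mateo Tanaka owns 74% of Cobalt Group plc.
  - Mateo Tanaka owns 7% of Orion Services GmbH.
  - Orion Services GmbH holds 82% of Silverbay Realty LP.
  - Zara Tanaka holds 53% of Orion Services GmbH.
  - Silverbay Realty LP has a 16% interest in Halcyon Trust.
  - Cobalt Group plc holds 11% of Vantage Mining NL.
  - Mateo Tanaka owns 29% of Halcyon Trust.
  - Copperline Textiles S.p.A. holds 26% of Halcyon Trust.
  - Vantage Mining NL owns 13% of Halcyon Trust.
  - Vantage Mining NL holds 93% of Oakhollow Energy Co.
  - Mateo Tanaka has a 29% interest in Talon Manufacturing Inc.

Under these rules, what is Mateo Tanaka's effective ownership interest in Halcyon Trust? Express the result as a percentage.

By spousal attribution (R3), Mateo Tanaka is treated as also owning Zara Tanaka's interest in Orion Services GmbH, giving 7% + 53% = 60%.
Chain via Orion Services GmbH → Silverbay Realty LP (R1): 60% × 82% × 16% = 7.872% of Halcyon Trust.
Chain via Cobalt Group plc → Vantage Mining NL (R1): 74% × 11% × 13% = 1.0582% of Halcyon Trust.
Chain via Talon Manufacturing Inc. → Copperline Textiles S.p.A. (R1): 29% × 31% × 26% = 2.3374% of Halcyon Trust.
Direct interest in Halcyon Trust: 29%.
Aggregating (R2): 7.872% + 1.0582% + 2.3374% + 29% = 40.2676%.

40.2676%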